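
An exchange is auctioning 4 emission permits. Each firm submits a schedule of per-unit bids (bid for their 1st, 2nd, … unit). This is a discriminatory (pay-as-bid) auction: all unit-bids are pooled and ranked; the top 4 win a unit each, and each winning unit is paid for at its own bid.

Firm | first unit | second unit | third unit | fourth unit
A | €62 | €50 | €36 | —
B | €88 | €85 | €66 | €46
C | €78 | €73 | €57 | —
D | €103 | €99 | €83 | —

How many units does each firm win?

Merging the schedules and taking the best 4: 103 (D-1), 99 (D-2), 88 (B-1), 85 (B-2)
Next rejected bid: €83 (not a price — pay-as-bid).
Allocation: B 2, D 2.

B 2, D 2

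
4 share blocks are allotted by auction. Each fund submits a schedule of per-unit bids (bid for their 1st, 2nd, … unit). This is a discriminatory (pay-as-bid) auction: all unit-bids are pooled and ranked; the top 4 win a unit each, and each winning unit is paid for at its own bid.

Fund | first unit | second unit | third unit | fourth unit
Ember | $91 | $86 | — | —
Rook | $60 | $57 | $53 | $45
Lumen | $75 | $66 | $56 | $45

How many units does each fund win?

Merging the schedules and taking the best 4: 91 (Ember-1), 86 (Ember-2), 75 (Lumen-1), 66 (Lumen-2)
Next rejected bid: $60 (not a price — pay-as-bid).
Allocation: Ember 2, Lumen 2.

Ember 2, Lumen 2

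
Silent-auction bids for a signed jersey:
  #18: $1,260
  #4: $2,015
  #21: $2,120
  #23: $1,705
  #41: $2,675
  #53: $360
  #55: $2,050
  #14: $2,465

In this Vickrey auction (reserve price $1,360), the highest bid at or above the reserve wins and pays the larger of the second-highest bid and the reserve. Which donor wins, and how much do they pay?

#41 pays $2,465

Rule: the highest bid at or above the reserve wins and pays the larger of the second-highest bid and the reserve.
Sorting bids: 2,675 (#41) > 2,465 (#14) > 2,120 (#21) > 2,050 (#55) > 2,015 (#4) > 1,705 (#23) > …
Highest eligible bid: #41 at $2,675.
Second-highest bid $2,465 exceeds the reserve $1,360 → payment $2,465.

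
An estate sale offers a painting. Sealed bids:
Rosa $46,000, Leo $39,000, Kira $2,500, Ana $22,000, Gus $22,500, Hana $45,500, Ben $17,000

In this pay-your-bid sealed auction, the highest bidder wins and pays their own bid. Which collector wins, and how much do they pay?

Rosa pays $46,000

Bids in order: 46,000 (Rosa) > 45,500 (Hana) > 39,000 (Leo) > 22,500 (Gus) > 22,000 (Ana) > 17,000 (Ben) > …
Rosa has the highest bid and pays exactly that: $46,000.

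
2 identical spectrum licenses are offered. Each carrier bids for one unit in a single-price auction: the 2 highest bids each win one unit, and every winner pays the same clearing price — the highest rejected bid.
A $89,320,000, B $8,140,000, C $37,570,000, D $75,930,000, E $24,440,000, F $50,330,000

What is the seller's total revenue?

Total revenue: $100,660,000

Sorting: 89,320,000 (A), 75,930,000 (D), 50,330,000 (F), 37,570,000 (C), …
Top 2: A, D.
First losing bid is F's $50,330,000, which sets the uniform price.
Total revenue = 2 × $50,330,000 = $100,660,000.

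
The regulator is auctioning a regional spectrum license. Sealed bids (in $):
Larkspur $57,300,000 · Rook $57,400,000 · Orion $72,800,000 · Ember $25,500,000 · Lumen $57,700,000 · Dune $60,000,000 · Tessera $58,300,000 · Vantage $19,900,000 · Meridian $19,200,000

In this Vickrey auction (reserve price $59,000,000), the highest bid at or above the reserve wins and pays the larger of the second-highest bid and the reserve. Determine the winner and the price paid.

Bids in order: 72,800,000 (Orion) > 60,000,000 (Dune) > 58,300,000 (Tessera) > 57,700,000 (Lumen) > 57,400,000 (Rook) > 57,300,000 (Larkspur) > …
Highest eligible bid: Orion at $72,800,000.
Second-highest bid $60,000,000 exceeds the reserve $59,000,000 → payment $60,000,000.

Orion pays $60,000,000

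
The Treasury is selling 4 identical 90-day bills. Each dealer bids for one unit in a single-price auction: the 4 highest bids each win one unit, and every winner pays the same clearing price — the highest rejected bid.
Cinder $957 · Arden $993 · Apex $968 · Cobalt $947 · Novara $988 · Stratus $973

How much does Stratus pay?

Stratus pays $957

Ordering the bids: 993 (Arden), 988 (Novara), 973 (Stratus), 968 (Apex), 957 (Cinder), 947 (Cobalt)
The 4 highest are Arden, Novara, Stratus, Apex.
First losing bid is Cinder's $957, which sets the uniform price.
Stratus wins → pays $957.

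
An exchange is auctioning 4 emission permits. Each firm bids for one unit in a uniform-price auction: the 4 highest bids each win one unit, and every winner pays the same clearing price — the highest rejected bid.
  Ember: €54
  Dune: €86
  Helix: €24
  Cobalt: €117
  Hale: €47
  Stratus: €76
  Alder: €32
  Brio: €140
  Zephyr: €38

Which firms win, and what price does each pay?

Brio, Cobalt, Dune, Stratus; each pays €54

Ordering the bids: 140 (Brio), 117 (Cobalt), 86 (Dune), 76 (Stratus), 54 (Ember), 47 (Hale), …
Winners (4 units): Brio, Cobalt, Dune, Stratus.
Highest unsuccessful bid: €54 → clearing price.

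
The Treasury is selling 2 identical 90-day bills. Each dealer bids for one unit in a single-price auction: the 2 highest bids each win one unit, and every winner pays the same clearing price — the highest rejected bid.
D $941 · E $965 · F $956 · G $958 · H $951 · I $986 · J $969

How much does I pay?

Sorting: 986 (I), 969 (J), 965 (E), 958 (G), …
The 2 highest are I, J.
First losing bid is E's $965, which sets the uniform price.
I wins → pays $965.

I pays $965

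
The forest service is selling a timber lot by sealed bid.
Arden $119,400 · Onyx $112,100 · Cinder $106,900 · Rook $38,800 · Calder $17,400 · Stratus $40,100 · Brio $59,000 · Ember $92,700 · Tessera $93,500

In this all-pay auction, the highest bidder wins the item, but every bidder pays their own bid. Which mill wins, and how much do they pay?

Arden pays $119,400

Bids in order: 119,400 (Arden) > 112,100 (Onyx) > 106,900 (Cinder) > 93,500 (Tessera) > 92,700 (Ember) > 59,000 (Brio) > …
Arden wins with the top bid; all bids are sunk regardless.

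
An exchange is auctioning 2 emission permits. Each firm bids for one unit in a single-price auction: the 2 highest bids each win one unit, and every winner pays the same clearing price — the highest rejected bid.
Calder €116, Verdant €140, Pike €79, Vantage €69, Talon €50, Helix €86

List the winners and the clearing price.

Verdant, Calder; each pays €86

Ordering the bids: 140 (Verdant), 116 (Calder), 86 (Helix), 79 (Pike), …
Winners (2 units): Verdant, Calder.
First losing bid is Helix's €86, which sets the uniform price.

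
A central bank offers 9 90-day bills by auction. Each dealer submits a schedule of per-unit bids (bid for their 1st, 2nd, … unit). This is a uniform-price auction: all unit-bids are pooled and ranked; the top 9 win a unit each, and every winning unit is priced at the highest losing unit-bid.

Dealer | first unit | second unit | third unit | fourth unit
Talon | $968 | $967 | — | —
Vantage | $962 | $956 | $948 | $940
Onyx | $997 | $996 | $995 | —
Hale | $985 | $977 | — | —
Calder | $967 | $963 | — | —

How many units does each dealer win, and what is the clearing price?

Pooled unit-bids ranked (top 9): 997 (Onyx-1), 996 (Onyx-2), 995 (Onyx-3), 985 (Hale-1), 977 (Hale-2), 968 (Talon-1), 967 (Talon-2), 967 (Calder-1), 963 (Calder-2)
The (k+1)-th unit-bid is $962.
Allocation: Calder 2, Hale 2, Onyx 3, Talon 2.

Calder 2, Hale 2, Onyx 3, Talon 2; clearing price $962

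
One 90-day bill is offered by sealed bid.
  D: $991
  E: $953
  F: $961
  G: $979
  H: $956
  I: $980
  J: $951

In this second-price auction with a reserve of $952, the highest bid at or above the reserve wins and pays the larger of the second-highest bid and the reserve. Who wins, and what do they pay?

Second-price auction with a reserve of $952: the highest bid at or above the reserve wins and pays the larger of the second-highest bid and the reserve.
Bids ranked: 991 (D) > 980 (I) > 979 (G) > 961 (F) > 956 (H) > 953 (E) > …
Highest eligible bid: D at $991.
max(second-highest $980, reserve $952) = $980; the reserve does not bind.

D pays $980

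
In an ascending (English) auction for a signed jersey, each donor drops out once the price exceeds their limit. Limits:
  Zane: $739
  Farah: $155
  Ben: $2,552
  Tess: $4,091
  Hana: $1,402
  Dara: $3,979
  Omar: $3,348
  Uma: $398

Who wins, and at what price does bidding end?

Tess wins at $3,979

Ascending (English) auction: the price rises until one bidder remains; the winner pays the price at which the last rival dropped out.
Limits in order: 4,091 (Tess) > 3,979 (Dara) > 3,348 (Omar) > 2,552 (Ben) > 1,402 (Hana) > 739 (Zane) > …
Dara is the last rival to drop out, at $3,979; Tess remains and wins at that price.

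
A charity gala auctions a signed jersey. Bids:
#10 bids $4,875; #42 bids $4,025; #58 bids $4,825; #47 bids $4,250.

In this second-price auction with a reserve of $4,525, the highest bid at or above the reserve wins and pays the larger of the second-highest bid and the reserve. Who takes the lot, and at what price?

Bids ranked: 4,875 (#10) > 4,825 (#58) > 4,250 (#47) > 4,025 (#42)
#10 has the top bid at or above the reserve ($4,875).
max(second-highest $4,825, reserve $4,525) = $4,825; the reserve does not bind.

#10 pays $4,825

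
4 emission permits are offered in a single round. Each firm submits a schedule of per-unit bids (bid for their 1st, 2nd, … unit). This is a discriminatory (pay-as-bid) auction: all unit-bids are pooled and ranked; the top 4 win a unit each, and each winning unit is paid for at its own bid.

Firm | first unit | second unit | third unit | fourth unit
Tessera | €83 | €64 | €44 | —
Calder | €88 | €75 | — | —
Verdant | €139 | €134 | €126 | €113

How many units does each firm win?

Verdant 4

All unit-bids, highest first — top 4: 139 (Verdant-1), 134 (Verdant-2), 126 (Verdant-3), 113 (Verdant-4)
Next rejected bid: €88 (not a price — pay-as-bid).
Allocation: Verdant 4.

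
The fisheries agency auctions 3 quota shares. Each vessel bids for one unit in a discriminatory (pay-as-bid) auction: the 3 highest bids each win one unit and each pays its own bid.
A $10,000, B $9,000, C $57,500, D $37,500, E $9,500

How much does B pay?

B pays $0

Bids ranked high→low: 57,500 (C), 37,500 (D), 10,000 (A), 9,500 (E), 9,000 (B)
Top 3: C, D, A.
B does not win → $0.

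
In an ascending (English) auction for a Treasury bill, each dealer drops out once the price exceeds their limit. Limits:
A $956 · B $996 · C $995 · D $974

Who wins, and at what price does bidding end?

Sorting limits: 996 (B) > 995 (C) > 974 (D) > 956 (A)
Once the price passes $995, only B is left; the hammer falls at C's limit of $995.

B wins at $995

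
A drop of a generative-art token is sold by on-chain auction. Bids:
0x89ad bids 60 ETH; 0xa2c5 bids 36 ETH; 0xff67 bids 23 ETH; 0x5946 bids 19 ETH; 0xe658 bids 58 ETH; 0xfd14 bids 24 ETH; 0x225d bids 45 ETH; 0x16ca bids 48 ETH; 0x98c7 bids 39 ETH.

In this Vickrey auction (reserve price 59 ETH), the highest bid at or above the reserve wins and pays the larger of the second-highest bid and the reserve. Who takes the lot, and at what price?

0x89ad pays 59 ETH

Bids ranked: 60 (0x89ad) > 58 (0xe658) > 48 (0x16ca) > 45 (0x225d) > 39 (0x98c7) > 36 (0xa2c5) > …
0x89ad has the top bid at or above the reserve (60 ETH).
Second-highest bid 58 ETH is below the reserve 59 ETH, so the reserve binds → payment 59 ETH.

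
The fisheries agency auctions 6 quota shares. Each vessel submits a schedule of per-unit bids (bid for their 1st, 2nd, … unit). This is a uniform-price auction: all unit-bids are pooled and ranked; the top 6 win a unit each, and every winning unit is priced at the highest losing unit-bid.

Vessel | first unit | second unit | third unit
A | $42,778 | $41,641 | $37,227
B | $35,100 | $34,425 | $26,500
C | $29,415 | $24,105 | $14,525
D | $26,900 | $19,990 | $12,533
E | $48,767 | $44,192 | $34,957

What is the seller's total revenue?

Pooled unit-bids ranked (top 6): 48,767 (E-1), 44,192 (E-2), 42,778 (A-1), 41,641 (A-2), 37,227 (A-3), 35,100 (B-1)
The (k+1)-th unit-bid is $34,957.
Allocation: A 3, B 1, E 2. Every unit priced at $34,957.
Revenue = 6 × 34,957 = $209,742.

Total revenue: $209,742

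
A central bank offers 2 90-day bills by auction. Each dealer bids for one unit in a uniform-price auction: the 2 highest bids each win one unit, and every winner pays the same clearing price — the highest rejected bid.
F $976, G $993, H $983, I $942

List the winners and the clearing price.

Ordering the bids: 993 (G), 983 (H), 976 (F), 942 (I)
The 2 highest are G, H.
Clearing price = highest rejected bid = $976.

G, H; each pays $976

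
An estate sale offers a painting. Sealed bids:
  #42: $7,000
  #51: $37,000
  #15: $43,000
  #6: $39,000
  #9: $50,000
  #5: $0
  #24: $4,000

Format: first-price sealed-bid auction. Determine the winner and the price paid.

#9 pays $50,000

Bids in order: 50,000 (#9) > 43,000 (#15) > 39,000 (#6) > 37,000 (#51) > 7,000 (#42) > 4,000 (#24) > …
First-price: #9 pays what they bid, $50,000.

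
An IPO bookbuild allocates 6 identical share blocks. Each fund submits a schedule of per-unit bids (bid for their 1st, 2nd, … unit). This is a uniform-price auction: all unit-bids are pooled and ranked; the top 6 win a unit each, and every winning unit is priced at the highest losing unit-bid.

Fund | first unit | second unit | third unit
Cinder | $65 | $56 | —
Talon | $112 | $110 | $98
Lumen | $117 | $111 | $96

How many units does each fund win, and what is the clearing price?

Pooled unit-bids ranked (top 6): 117 (Lumen-1), 112 (Talon-1), 111 (Lumen-2), 110 (Talon-2), 98 (Talon-3), 96 (Lumen-3)
First bid not allocated: $65.
Allocation: Lumen 3, Talon 3.

Lumen 3, Talon 3; clearing price $65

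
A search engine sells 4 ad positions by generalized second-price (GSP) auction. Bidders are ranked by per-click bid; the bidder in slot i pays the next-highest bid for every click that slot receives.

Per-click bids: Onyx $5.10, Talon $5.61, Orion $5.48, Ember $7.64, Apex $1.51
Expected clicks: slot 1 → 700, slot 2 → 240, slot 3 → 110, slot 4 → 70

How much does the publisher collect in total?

Sorting advertisers: $7.64 (Ember) > $5.61 (Talon) > $5.48 (Orion) > $5.10 (Onyx) > $1.51 (Apex)
Slot 1: Ember pays $5.61 × 700 = $3927.00
Slot 2: Talon pays $5.48 × 240 = $1315.20
Slot 3: Orion pays $5.10 × 110 = $561.00
Slot 4: Onyx pays $1.51 × 70 = $105.70
Total = $5908.90

Total revenue: $5908.90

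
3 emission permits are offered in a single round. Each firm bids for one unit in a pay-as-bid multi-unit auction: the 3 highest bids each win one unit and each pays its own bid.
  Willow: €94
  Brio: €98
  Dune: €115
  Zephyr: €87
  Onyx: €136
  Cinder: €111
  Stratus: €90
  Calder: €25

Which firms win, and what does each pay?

Bids ranked high→low: 136 (Onyx), 115 (Dune), 111 (Cinder), 98 (Brio), 94 (Willow), …
Winners (3 units): Onyx, Dune, Cinder.
Each winner pays its own bid: Onyx €136, Dune €115, Cinder €111.

Onyx €136, Dune €115, Cinder €111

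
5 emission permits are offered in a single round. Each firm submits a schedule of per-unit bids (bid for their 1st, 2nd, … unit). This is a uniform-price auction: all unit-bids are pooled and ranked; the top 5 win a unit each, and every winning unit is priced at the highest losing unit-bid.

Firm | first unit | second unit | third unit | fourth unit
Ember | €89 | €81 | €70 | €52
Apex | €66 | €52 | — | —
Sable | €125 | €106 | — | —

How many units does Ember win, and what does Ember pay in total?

Ember: 3 units, pays €198

Merging the schedules and taking the best 5: 125 (Sable-1), 106 (Sable-2), 89 (Ember-1), 81 (Ember-2), 70 (Ember-3)
First bid not allocated: €66.
Ember wins 3 unit(s) at €66 each.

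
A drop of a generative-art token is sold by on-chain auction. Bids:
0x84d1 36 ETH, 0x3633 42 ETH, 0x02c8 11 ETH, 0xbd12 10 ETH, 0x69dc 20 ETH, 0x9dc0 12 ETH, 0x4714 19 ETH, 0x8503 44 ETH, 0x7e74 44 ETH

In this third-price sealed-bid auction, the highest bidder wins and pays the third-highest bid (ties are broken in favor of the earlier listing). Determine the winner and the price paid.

0x8503 pays 42 ETH

Rule: the highest bidder wins and pays the third-highest bid.
Bids in order: 44 (0x8503) > 44 (0x7e74) > 42 (0x3633) > 36 (0x84d1) > 20 (0x69dc) > 19 (0x4714) > …
Tie at 44 ETH → 0x8503 wins by tie-break.
0x8503 is highest; pays the third-highest bid, 42 ETH.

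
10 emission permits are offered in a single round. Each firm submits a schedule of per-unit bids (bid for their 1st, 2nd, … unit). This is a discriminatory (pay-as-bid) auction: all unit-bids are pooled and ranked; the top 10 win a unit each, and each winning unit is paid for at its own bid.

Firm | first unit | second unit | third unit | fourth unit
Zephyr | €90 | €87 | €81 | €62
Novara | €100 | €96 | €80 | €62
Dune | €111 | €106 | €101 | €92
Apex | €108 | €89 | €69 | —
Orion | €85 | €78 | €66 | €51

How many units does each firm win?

Apex 2, Dune 4, Novara 2, Zephyr 2

All unit-bids, highest first — top 10: 111 (Dune-1), 108 (Apex-1), 106 (Dune-2), 101 (Dune-3), 100 (Novara-1), 96 (Novara-2), 92 (Dune-4), 90 (Zephyr-1), 89 (Apex-2), 87 (Zephyr-2)
Next rejected bid: €85 (not a price — pay-as-bid).
Allocation: Apex 2, Dune 4, Novara 2, Zephyr 2.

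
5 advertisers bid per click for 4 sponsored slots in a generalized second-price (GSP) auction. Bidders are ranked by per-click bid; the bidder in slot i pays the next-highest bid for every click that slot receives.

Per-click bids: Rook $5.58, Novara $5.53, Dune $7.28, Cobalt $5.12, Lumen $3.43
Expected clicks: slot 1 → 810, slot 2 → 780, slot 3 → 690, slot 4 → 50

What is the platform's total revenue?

Sorting advertisers: $7.28 (Dune) > $5.58 (Rook) > $5.53 (Novara) > $5.12 (Cobalt) > $3.43 (Lumen)
Slot 1: Dune pays $5.58 × 810 = $4519.80
Slot 2: Rook pays $5.53 × 780 = $4313.40
Slot 3: Novara pays $5.12 × 690 = $3532.80
Slot 4: Cobalt pays $3.43 × 50 = $171.50
Total = $12537.50

Total revenue: $12537.50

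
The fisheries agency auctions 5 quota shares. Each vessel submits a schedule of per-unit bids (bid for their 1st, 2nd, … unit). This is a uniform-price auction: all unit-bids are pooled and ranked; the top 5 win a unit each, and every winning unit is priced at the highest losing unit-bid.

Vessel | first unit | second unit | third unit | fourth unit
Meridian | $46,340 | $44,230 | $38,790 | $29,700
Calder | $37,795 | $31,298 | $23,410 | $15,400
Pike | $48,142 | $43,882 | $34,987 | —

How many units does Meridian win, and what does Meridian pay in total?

All unit-bids, highest first — top 5: 48,142 (Pike-1), 46,340 (Meridian-1), 44,230 (Meridian-2), 43,882 (Pike-2), 38,790 (Meridian-3)
First bid not allocated: $37,795.
Meridian wins 3 unit(s) at $37,795 each.

Meridian: 3 units, pays $113,385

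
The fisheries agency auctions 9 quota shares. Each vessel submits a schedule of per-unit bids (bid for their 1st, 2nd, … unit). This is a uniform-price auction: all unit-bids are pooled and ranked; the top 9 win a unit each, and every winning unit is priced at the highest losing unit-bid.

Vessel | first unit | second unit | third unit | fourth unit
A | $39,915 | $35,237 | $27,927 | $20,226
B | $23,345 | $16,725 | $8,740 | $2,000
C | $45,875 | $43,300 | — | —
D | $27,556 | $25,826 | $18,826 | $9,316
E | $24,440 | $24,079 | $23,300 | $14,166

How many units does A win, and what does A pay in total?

Merging the schedules and taking the best 9: 45,875 (C-1), 43,300 (C-2), 39,915 (A-1), 35,237 (A-2), 27,927 (A-3), 27,556 (D-1), 25,826 (D-2), 24,440 (E-1), 24,079 (E-2)
First bid not allocated: $23,345.
A wins 3 unit(s) at $23,345 each.

A: 3 units, pays $70,035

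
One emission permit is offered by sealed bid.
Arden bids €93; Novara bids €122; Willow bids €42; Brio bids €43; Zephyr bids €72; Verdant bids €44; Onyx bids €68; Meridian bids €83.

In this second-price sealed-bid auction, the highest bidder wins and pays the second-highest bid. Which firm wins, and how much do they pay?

Sorting bids: 122 (Novara) > 93 (Arden) > 83 (Meridian) > 72 (Zephyr) > 68 (Onyx) > 44 (Verdant) > …
Second-price: Novara pays Arden's bid of €93.

Novara pays €93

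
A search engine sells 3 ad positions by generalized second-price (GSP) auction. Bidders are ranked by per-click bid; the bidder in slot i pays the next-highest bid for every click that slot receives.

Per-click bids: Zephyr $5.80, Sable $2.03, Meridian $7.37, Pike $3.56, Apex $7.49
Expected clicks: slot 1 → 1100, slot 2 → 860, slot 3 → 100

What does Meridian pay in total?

Per-click bids in order: $7.49 (Apex) > $7.37 (Meridian) > $5.80 (Zephyr) > $3.56 (Pike) > …
Meridian holds slot 2 → pays next bid $5.80 × 860 clicks = $4988.00.

Meridian pays $4988.00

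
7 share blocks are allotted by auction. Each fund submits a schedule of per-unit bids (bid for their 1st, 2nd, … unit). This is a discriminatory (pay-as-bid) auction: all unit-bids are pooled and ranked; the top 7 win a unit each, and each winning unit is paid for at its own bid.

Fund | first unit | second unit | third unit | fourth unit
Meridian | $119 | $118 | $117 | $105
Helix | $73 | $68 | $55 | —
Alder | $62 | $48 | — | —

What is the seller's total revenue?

Total revenue: $662

Merging the schedules and taking the best 7: 119 (Meridian-1), 118 (Meridian-2), 117 (Meridian-3), 105 (Meridian-4), 73 (Helix-1), 68 (Helix-2), 62 (Alder-1)
Next rejected bid: $55 (not a price — pay-as-bid).
Each winning unit pays its own bid.
Revenue = 119 + 118 + 117 + 105 + 73 + 68 + 62 = $662.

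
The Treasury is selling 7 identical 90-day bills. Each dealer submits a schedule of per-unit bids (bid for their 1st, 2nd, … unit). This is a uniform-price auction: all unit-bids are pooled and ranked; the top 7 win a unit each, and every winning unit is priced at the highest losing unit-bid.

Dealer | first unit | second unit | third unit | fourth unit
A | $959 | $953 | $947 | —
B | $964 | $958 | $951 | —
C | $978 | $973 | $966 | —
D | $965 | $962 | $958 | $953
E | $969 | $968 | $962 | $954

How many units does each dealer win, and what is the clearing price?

All unit-bids, highest first — top 7: 978 (C-1), 973 (C-2), 969 (E-1), 968 (E-2), 966 (C-3), 965 (D-1), 964 (B-1)
Highest rejected unit-bid = $962.
Allocation: B 1, C 3, D 1, E 2.

B 1, C 3, D 1, E 2; clearing price $962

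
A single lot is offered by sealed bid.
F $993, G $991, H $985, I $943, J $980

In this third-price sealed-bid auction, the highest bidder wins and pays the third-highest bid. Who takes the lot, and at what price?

F pays $985

Third-price sealed-bid auction: the highest bidder wins and pays the third-highest bid.
Sorting bids: 993 (F) > 991 (G) > 985 (H) > 980 (J) > 943 (I)
F is highest; pays the third-highest bid, $985.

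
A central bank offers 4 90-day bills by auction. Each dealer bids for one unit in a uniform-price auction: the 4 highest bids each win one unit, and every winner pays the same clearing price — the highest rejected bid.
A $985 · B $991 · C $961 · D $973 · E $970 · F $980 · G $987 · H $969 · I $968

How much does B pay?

B pays $973

Ordering the bids: 991 (B), 987 (G), 985 (A), 980 (F), 973 (D), 970 (E), …
Top 4: B, G, A, F.
Highest unsuccessful bid: $973 → clearing price.
B wins → pays $973.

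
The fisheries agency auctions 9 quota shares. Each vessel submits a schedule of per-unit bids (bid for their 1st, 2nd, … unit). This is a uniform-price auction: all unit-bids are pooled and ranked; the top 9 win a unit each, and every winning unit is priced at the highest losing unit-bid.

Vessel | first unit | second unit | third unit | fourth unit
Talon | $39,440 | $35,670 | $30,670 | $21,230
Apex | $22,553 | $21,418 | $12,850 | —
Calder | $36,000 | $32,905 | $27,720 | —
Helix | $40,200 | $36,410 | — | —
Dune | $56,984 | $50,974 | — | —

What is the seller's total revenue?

Total revenue: $249,480

Pooled unit-bids ranked (top 9): 56,984 (Dune-1), 50,974 (Dune-2), 40,200 (Helix-1), 39,440 (Talon-1), 36,410 (Helix-2), 36,000 (Calder-1), 35,670 (Talon-2), 32,905 (Calder-2), 30,670 (Talon-3)
First bid not allocated: $27,720.
Allocation: Calder 2, Dune 2, Helix 2, Talon 3. Every unit priced at $27,720.
Revenue = 9 × 27,720 = $249,480.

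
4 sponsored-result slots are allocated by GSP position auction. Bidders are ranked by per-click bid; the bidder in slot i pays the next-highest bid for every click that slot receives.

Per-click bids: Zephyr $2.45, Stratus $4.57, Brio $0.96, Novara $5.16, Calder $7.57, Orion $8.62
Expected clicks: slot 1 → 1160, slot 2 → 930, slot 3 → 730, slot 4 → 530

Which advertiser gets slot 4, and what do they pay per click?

Stratus; $2.45 per click

Sorting advertisers: $8.62 (Orion) > $7.57 (Calder) > $5.16 (Novara) > $4.57 (Stratus) > $2.45 (Zephyr) > …
Slot 4 goes to the fourth-ranked bidder, Stratus, who pays the next bid down: $2.45/click.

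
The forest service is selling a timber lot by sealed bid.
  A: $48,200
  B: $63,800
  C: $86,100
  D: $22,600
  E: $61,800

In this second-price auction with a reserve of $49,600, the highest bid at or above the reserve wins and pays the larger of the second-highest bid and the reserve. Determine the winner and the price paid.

Rule: the highest bid at or above the reserve wins and pays the larger of the second-highest bid and the reserve.
Bids in order: 86,100 (C) > 63,800 (B) > 61,800 (E) > 48,200 (A) > 22,600 (D)
Highest eligible bid: C at $86,100.
max(second-highest $63,800, reserve $49,600) = $63,800; the reserve does not bind.

C pays $63,800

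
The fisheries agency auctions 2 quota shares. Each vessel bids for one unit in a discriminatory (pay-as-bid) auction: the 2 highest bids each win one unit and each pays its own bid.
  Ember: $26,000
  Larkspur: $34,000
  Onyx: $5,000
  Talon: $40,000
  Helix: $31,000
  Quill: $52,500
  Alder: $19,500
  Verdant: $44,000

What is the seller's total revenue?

Total revenue: $96,500

Sorting: 52,500 (Quill), 44,000 (Verdant), 40,000 (Talon), 34,000 (Larkspur), …
The 2 highest are Quill, Verdant.
Total revenue = 52,500 + 44,000 = $96,500.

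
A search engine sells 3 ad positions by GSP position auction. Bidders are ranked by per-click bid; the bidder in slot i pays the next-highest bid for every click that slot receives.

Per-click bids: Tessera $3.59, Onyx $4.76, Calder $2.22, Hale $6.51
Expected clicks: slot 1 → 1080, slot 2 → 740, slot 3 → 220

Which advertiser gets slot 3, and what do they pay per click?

Tessera; $2.22 per click

Per-click bids in order: $6.51 (Hale) > $4.76 (Onyx) > $3.59 (Tessera) > $2.22 (Calder)
Slot 3 goes to the third-ranked bidder, Tessera, who pays the next bid down: $2.22/click.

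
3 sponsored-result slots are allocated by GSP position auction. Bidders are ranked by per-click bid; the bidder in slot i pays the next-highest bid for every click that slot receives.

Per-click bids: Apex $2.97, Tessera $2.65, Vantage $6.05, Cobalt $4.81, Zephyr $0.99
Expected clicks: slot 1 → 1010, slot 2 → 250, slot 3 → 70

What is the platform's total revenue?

Total revenue: $5786.10

Ranked by bid: $6.05 (Vantage) > $4.81 (Cobalt) > $2.97 (Apex) > $2.65 (Tessera) > …
Slot 1: Vantage pays $4.81 × 1010 = $4858.10
Slot 2: Cobalt pays $2.97 × 250 = $742.50
Slot 3: Apex pays $2.65 × 70 = $185.50
Total = $5786.10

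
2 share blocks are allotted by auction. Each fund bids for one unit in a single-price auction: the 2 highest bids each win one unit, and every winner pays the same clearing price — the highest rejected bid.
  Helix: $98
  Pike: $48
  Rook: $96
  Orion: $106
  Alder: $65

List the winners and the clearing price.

Orion, Helix; each pays $96

Bids ranked high→low: 106 (Orion), 98 (Helix), 96 (Rook), 65 (Alder), …
Winners (2 units): Orion, Helix.
Highest unsuccessful bid: $96 → clearing price.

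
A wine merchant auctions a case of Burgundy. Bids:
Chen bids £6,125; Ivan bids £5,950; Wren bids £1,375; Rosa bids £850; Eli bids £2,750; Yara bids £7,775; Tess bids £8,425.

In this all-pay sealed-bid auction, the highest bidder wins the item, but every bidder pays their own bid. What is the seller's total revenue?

Bids in order: 8,425 (Tess) > 7,775 (Yara) > 6,125 (Chen) > 5,950 (Ivan) > 2,750 (Eli) > 1,375 (Wren) > …
Every bidder forfeits their bid regardless of winning.
Revenue = 6,125 + 5,950 + 1,375 + 850 + 2,750 + 7,775 + 8,425 = £33,250.

Total revenue: £33,250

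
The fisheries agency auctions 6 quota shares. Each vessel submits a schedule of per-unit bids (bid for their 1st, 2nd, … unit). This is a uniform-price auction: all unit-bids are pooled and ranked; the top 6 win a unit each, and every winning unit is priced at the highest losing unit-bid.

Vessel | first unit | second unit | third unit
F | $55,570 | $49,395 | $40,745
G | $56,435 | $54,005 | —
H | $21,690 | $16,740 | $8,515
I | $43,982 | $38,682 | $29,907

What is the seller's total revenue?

Total revenue: $232,092

Pooled unit-bids ranked (top 6): 56,435 (G-1), 55,570 (F-1), 54,005 (G-2), 49,395 (F-2), 43,982 (I-1), 40,745 (F-3)
The (k+1)-th unit-bid is $38,682.
Allocation: F 3, G 2, I 1. Every unit priced at $38,682.
Revenue = 6 × 38,682 = $232,092.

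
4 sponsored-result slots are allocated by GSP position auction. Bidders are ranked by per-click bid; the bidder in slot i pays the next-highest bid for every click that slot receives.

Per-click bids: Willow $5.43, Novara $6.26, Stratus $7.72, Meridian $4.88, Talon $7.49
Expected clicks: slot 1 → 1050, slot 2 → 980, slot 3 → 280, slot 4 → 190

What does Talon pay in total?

Ranked by bid: $7.72 (Stratus) > $7.49 (Talon) > $6.26 (Novara) > $5.43 (Willow) > $4.88 (Meridian)
Talon holds slot 2 → pays next bid $6.26 × 980 clicks = $6134.80.

Talon pays $6134.80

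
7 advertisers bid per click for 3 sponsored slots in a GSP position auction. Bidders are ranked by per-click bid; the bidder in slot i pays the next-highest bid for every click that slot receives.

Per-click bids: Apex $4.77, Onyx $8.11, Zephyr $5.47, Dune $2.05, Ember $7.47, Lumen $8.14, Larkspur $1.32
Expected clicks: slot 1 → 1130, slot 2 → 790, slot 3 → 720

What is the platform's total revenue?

Sorting advertisers: $8.14 (Lumen) > $8.11 (Onyx) > $7.47 (Ember) > $5.47 (Zephyr) > …
Slot 1: Lumen pays $8.11 × 1130 = $9164.30
Slot 2: Onyx pays $7.47 × 790 = $5901.30
Slot 3: Ember pays $5.47 × 720 = $3938.40
Total = $19004.00

Total revenue: $19004.00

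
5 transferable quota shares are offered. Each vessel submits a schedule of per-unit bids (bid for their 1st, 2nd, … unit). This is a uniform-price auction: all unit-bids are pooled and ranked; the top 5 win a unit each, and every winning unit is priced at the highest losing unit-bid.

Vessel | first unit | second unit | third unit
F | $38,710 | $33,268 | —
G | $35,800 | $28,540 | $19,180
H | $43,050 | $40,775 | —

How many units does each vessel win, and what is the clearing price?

F 2, G 1, H 2; clearing price $28,540

Merging the schedules and taking the best 5: 43,050 (H-1), 40,775 (H-2), 38,710 (F-1), 35,800 (G-1), 33,268 (F-2)
Highest rejected unit-bid = $28,540.
Allocation: F 2, G 1, H 2.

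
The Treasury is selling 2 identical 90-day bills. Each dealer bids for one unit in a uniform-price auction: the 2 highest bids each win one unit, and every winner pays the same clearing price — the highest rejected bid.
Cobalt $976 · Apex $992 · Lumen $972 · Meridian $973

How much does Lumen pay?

Ordering the bids: 992 (Apex), 976 (Cobalt), 973 (Meridian), 972 (Lumen)
Top 2: Apex, Cobalt.
Clearing price = highest rejected bid = $973.
Lumen does not win → pays $0.

Lumen pays $0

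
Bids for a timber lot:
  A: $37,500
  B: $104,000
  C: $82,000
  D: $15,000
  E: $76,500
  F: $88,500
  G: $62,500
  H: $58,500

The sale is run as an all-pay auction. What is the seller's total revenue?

Bids in order: 104,000 (B) > 88,500 (F) > 82,000 (C) > 76,500 (E) > 62,500 (G) > 58,500 (H) > …
Every bidder forfeits their bid regardless of winning.
Revenue = 37,500 + 104,000 + 82,000 + 15,000 + 76,500 + 88,500 + 62,500 + 58,500 = $524,500.

Total revenue: $524,500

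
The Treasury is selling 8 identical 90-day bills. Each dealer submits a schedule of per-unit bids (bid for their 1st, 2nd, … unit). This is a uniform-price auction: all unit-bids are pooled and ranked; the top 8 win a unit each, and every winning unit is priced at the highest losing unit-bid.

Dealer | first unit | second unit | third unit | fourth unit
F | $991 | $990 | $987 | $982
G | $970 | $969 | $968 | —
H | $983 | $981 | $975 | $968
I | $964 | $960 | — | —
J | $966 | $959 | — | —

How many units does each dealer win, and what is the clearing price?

Pooled unit-bids ranked (top 8): 991 (F-1), 990 (F-2), 987 (F-3), 983 (H-1), 982 (F-4), 981 (H-2), 975 (H-3), 970 (G-1)
The (k+1)-th unit-bid is $969.
Allocation: F 4, G 1, H 3.

F 4, G 1, H 3; clearing price $969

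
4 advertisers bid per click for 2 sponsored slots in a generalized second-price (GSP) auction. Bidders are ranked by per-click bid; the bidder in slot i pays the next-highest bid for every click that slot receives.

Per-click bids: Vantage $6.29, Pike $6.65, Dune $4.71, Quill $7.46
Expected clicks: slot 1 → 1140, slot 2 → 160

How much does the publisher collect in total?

Per-click bids in order: $7.46 (Quill) > $6.65 (Pike) > $6.29 (Vantage) > …
Slot 1: Quill pays $6.65 × 1140 = $7581.00
Slot 2: Pike pays $6.29 × 160 = $1006.40
Total = $8587.40

Total revenue: $8587.40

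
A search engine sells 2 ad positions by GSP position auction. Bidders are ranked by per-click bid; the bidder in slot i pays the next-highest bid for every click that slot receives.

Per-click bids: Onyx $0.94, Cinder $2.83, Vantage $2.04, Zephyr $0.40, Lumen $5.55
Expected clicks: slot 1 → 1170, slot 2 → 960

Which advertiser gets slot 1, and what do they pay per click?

Sorting advertisers: $5.55 (Lumen) > $2.83 (Cinder) > $2.04 (Vantage) > …
Slot 1 goes to the first-ranked bidder, Lumen, who pays the next bid down: $2.83/click.

Lumen; $2.83 per click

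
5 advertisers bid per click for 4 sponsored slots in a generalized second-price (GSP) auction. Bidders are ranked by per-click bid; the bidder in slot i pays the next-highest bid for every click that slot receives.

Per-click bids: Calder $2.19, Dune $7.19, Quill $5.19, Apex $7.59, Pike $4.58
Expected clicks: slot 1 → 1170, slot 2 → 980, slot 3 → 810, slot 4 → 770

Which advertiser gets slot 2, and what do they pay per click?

Dune; $5.19 per click

Per-click bids in order: $7.59 (Apex) > $7.19 (Dune) > $5.19 (Quill) > $4.58 (Pike) > $2.19 (Calder)
Slot 2 goes to the second-ranked bidder, Dune, who pays the next bid down: $5.19/click.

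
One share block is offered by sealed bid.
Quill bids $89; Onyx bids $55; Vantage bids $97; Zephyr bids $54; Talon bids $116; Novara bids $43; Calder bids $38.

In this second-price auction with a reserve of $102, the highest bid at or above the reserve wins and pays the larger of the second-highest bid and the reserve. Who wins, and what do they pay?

Sorting bids: 116 (Talon) > 97 (Vantage) > 89 (Quill) > 55 (Onyx) > 54 (Zephyr) > 43 (Novara) > …
Talon has the top bid at or above the reserve ($116).
max(second-highest $97, reserve $102) = $102.

Talon pays $102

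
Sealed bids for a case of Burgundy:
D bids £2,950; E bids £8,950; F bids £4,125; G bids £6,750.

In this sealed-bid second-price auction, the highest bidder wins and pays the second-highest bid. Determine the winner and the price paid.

Bids in order: 8,950 (E) > 6,750 (G) > 4,125 (F) > 2,950 (D)
E wins with the highest bid; price is set by the runner-up at £6,750.

E pays £6,750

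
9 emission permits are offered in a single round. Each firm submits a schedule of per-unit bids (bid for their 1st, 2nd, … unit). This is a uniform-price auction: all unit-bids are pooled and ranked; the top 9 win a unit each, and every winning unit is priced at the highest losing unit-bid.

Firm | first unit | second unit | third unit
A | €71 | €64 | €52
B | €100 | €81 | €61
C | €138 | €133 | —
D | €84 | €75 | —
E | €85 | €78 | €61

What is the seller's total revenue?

Pooled unit-bids ranked (top 9): 138 (C-1), 133 (C-2), 100 (B-1), 85 (E-1), 84 (D-1), 81 (B-2), 78 (E-2), 75 (D-2), 71 (A-1)
First bid not allocated: €64.
Allocation: A 1, B 2, C 2, D 2, E 2. Every unit priced at €64.
Revenue = 9 × 64 = €576.

Total revenue: €576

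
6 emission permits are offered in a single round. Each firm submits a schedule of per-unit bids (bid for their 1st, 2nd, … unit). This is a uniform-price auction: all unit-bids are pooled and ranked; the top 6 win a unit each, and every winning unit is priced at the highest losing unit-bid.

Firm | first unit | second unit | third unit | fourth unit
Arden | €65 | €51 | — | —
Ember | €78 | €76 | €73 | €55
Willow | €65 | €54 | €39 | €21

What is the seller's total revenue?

Total revenue: €324

Pooled unit-bids ranked (top 6): 78 (Ember-1), 76 (Ember-2), 73 (Ember-3), 65 (Arden-1), 65 (Willow-1), 55 (Ember-4)
Highest rejected unit-bid = €54.
Allocation: Arden 1, Ember 4, Willow 1. Every unit priced at €54.
Revenue = 6 × 54 = €324.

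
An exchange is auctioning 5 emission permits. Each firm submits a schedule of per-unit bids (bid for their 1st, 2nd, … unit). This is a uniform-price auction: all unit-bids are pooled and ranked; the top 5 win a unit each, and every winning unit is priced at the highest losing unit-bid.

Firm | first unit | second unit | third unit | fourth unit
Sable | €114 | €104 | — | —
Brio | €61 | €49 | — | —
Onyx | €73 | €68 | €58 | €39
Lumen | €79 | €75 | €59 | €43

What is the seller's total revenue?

Pooled unit-bids ranked (top 5): 114 (Sable-1), 104 (Sable-2), 79 (Lumen-1), 75 (Lumen-2), 73 (Onyx-1)
First bid not allocated: €68.
Allocation: Lumen 2, Onyx 1, Sable 2. Every unit priced at €68.
Revenue = 5 × 68 = €340.

Total revenue: €340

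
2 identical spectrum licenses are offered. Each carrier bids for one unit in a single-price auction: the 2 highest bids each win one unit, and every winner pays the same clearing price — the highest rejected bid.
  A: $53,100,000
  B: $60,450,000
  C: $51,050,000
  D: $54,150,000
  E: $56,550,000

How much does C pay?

Ordering the bids: 60,450,000 (B), 56,550,000 (E), 54,150,000 (D), 53,100,000 (A), …
The 2 highest are B, E.
Clearing price = highest rejected bid = $54,150,000.
C does not win → pays $0.

C pays $0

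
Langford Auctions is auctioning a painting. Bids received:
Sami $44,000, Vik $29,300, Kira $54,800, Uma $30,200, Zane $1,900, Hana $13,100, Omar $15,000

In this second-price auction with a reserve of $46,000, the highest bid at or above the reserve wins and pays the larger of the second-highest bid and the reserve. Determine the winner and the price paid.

Bids ranked: 54,800 (Kira) > 44,000 (Sami) > 30,200 (Uma) > 29,300 (Vik) > 15,000 (Omar) > 13,100 (Hana) > …
Highest eligible bid: Kira at $54,800.
Second-highest bid $44,000 is below the reserve $46,000, so the reserve binds → payment $46,000.

Kira pays $46,000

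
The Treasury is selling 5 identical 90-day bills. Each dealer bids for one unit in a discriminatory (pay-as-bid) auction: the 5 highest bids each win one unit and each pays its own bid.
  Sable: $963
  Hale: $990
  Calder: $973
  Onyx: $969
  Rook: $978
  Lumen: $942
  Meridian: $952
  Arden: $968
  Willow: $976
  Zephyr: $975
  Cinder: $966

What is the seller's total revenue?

Ordering the bids: 990 (Hale), 978 (Rook), 976 (Willow), 975 (Zephyr), 973 (Calder), 969 (Onyx), 968 (Arden), …
The 5 highest are Hale, Rook, Willow, Zephyr, Calder.
Total revenue = 990 + 978 + 976 + 975 + 973 = $4,892.

Total revenue: $4,892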